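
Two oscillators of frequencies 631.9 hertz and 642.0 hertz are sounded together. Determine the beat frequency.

f_beat = |f₁ − f₂|.
|631.9 − 642.0| = 10.1 Hz.

10.1 Hz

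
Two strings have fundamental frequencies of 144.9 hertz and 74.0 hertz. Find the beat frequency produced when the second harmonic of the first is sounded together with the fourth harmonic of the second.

6.2 Hz

Second harmonic of the first: 2·144.9 = 289.8 Hz.
Fourth harmonic of the second: 4·74.0 = 296.0 Hz.
f_beat = |289.8 − 296.0| = 6.2 Hz.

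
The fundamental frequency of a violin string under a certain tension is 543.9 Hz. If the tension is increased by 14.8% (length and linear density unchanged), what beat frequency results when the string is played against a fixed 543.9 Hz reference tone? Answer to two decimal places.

For a string, f ∝ √T, so the new frequency is 543.9·√1.148 = 582.7604 Hz.
f_beat = |582.7604 − 543.9| = 38.86 Hz.

38.86 Hz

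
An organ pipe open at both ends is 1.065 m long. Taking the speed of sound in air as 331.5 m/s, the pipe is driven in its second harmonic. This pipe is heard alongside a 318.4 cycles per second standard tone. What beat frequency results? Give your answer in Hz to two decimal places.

7.13 Hz

Open pipe: f_n = n·v/(2L) = 2·331.5/(2·1.065) = 311.2676 Hz.
f_beat = |311.2676 − 318.4| = 7.13 Hz.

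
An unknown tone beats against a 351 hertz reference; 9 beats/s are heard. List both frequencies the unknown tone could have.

342 Hz or 360 Hz

|f − 351| = 9, so f = 351 ± 9.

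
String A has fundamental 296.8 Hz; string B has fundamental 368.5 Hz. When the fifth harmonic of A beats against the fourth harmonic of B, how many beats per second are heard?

10.0 Hz

Fifth harmonic of the first: 5·296.8 = 1484.0 Hz.
Fourth harmonic of the second: 4·368.5 = 1474.0 Hz.
f_beat = |1484.0 − 1474.0| = 10.0 Hz.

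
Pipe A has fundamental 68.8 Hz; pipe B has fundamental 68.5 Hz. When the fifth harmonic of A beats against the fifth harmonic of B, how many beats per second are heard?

Fifth harmonic of the first: 5·68.8 = 344.0 Hz.
Fifth harmonic of the second: 5·68.5 = 342.5 Hz.
f_beat = |344.0 − 342.5| = 1.5 Hz.

1.5 Hz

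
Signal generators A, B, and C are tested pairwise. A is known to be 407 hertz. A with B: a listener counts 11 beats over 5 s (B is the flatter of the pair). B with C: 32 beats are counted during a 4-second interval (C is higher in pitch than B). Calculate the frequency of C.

A–B: Beat frequency = 11/5 = 2.2 Hz.
B is below A, so f_B = 407 − 2.2 = 404.8 Hz.
B–C: Beat frequency = 32/4 = 8 Hz.
C is above B, so f_C = 404.8 + 8 = 412.8 Hz.

412.8 Hz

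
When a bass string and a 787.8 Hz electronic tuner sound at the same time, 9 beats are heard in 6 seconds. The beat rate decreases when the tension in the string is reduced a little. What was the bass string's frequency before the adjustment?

Beat frequency = 9/6 = 1.5 Hz.
|f − 787.8| = 1.5, so the bass string was at either 786.3 Hz or 789.3 Hz.
Lower tension means lower frequency; the adjustment lowers the bass string's frequency.
The beat rate fell, so the adjustment moved the bass string toward 787.8 Hz — it must have started above the reference.

789.3 Hz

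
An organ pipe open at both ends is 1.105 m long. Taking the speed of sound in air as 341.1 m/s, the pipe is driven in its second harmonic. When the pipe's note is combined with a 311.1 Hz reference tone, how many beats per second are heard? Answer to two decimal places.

2.41 Hz

Open pipe: f_n = n·v/(2L) = 2·341.1/(2·1.105) = 308.6878 Hz.
f_beat = |308.6878 − 311.1| = 2.41 Hz.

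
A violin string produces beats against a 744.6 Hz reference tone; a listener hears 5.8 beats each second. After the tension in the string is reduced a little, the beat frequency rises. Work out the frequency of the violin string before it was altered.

|f − 744.6| = 5.8, so the violin string was at either 738.8 Hz or 750.4 Hz.
Lower tension means lower frequency; the adjustment lowers the violin string's frequency.
The beat rate rose, so the adjustment moved the violin string further from 744.6 Hz — it was already below the reference.

738.8 Hz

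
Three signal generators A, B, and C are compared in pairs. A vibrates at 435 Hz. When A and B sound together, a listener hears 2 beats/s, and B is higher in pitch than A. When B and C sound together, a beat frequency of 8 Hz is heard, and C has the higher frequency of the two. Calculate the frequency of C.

445 Hz

B is above A, so f_B = 435 + 2 = 437 Hz.
C is above B, so f_C = 437 + 8 = 445 Hz.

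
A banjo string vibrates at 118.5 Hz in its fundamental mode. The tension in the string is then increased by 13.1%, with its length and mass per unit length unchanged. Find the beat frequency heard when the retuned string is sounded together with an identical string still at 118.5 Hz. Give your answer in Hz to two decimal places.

7.52 Hz

For a string, f ∝ √T, so the new frequency is 118.5·√1.131 = 126.0230 Hz.
f_beat = |126.0230 − 118.5| = 7.52 Hz.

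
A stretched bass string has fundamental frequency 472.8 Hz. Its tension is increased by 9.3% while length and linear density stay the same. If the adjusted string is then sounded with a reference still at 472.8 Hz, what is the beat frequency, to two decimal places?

21.50 Hz

For a string, f ∝ √T, so the new frequency is 472.8·√1.093 = 494.2965 Hz.
f_beat = |494.2965 − 472.8| = 21.50 Hz.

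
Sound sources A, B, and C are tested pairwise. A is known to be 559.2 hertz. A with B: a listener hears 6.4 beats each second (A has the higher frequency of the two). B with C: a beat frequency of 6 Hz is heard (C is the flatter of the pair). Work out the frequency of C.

546.8 Hz

B is below A, so f_B = 559.2 − 6.4 = 552.8 Hz.
C is below B, so f_C = 552.8 − 6 = 546.8 Hz.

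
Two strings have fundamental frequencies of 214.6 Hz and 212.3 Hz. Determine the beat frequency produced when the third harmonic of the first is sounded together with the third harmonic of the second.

Third harmonic of the first: 3·214.6 = 643.8 Hz.
Third harmonic of the second: 3·212.3 = 636.9 Hz.
f_beat = |643.8 − 636.9| = 6.9 Hz.

6.9 Hz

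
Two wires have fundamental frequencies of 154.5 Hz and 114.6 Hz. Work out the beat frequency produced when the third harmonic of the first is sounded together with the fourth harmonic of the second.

Third harmonic of the first: 3·154.5 = 463.5 Hz.
Fourth harmonic of the second: 4·114.6 = 458.4 Hz.
f_beat = |463.5 − 458.4| = 5.1 Hz.

5.1 Hz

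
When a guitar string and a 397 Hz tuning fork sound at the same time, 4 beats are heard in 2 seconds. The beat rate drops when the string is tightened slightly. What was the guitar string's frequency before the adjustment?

Beat frequency = 4/2 = 2 Hz.
|f − 397| = 2, so the guitar string was at either 395 Hz or 399 Hz.
Increasing tension raises a string's frequency; the adjustment raises the guitar string's frequency.
The beat rate fell, so the adjustment moved the guitar string toward 397 Hz — it must have started below the reference.

395 Hz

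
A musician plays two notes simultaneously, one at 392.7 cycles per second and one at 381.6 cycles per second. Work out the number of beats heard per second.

11.1 Hz

f_beat = |f₁ − f₂|.
|392.7 − 381.6| = 11.1 Hz.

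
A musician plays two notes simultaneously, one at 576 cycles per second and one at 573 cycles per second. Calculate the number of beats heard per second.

3 Hz

The beat frequency equals the magnitude of the frequency difference.
|576 − 573| = 3 Hz.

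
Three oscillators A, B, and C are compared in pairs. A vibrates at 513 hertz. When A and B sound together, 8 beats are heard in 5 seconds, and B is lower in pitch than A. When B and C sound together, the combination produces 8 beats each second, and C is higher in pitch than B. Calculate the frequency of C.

519.4 Hz

A–B: Beat frequency = 8/5 = 1.6 Hz.
B is below A, so f_B = 513 − 1.6 = 511.4 Hz.
C is above B, so f_C = 511.4 + 8 = 519.4 Hz.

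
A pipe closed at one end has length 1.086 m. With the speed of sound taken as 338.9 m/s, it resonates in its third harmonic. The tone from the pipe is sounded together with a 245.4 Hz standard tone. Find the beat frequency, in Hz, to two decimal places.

Closed pipe (odd harmonics): f_n = n·v/(4L) = 3·338.9/(4·1.086) = 234.0470 Hz.
f_beat = |234.0470 − 245.4| = 11.35 Hz.

11.35 Hz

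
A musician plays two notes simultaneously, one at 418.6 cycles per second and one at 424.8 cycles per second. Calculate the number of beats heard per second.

f_beat = |f₁ − f₂|.
|418.6 − 424.8| = 6.2 Hz.

6.2 Hz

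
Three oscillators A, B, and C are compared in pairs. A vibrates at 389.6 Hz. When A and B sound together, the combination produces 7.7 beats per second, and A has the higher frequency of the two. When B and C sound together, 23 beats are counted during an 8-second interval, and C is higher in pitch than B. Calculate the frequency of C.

384.775 Hz

B is below A, so f_B = 389.6 − 7.7 = 381.9 Hz.
B–C: Beat frequency = 23/8 = 2.875 Hz.
C is above B, so f_C = 381.9 + 2.875 = 384.775 Hz.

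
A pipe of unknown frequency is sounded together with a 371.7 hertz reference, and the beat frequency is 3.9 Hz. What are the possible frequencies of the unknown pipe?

|f − 371.7| = 3.9, so f = 371.7 ± 3.9.

367.8 Hz or 375.6 Hz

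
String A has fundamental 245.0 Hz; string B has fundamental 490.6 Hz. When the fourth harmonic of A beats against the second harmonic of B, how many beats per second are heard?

1.2 Hz

Fourth harmonic of the first: 4·245.0 = 980.0 Hz.
Second harmonic of the second: 2·490.6 = 981.2 Hz.
f_beat = |980.0 − 981.2| = 1.2 Hz.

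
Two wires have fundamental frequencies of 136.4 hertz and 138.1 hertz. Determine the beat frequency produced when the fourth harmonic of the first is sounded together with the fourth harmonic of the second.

Fourth harmonic of the first: 4·136.4 = 545.6 Hz.
Fourth harmonic of the second: 4·138.1 = 552.4 Hz.
f_beat = |545.6 − 552.4| = 6.8 Hz.

6.8 Hz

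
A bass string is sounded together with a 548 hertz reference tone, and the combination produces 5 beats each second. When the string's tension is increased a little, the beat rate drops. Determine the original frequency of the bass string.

543 Hz

|f − 548| = 5, so the bass string was at either 543 Hz or 553 Hz.
Higher tension means higher frequency; the adjustment raises the bass string's frequency.
The beat rate fell, so the adjustment moved the bass string toward 548 Hz — it must have started below the reference.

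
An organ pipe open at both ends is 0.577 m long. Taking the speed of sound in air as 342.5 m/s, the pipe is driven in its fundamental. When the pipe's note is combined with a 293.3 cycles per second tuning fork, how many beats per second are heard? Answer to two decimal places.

Open pipe: f_n = n·v/(2L) = 1·342.5/(2·0.577) = 296.7938 Hz.
f_beat = |296.7938 − 293.3| = 3.49 Hz.

3.49 Hz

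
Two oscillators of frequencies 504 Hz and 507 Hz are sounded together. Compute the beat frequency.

3 Hz

The beat frequency equals the magnitude of the frequency difference.
|504 − 507| = 3 Hz.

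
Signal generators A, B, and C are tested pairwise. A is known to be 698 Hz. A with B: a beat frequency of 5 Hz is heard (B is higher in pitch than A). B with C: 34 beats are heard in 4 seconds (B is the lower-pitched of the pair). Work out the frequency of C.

B is above A, so f_B = 698 + 5 = 703 Hz.
B–C: Beat frequency = 34/4 = 8.5 Hz.
C is above B, so f_C = 703 + 8.5 = 711.5 Hz.

711.5 Hz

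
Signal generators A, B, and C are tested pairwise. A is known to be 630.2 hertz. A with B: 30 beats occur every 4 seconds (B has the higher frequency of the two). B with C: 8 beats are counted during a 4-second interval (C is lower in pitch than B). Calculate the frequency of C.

635.7 Hz

A–B: Beat frequency = 30/4 = 7.5 Hz.
B is above A, so f_B = 630.2 + 7.5 = 637.7 Hz.
B–C: Beat frequency = 8/4 = 2 Hz.
C is below B, so f_C = 637.7 − 2 = 635.7 Hz.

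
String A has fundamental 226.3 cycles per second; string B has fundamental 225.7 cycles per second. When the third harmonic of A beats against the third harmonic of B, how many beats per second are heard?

1.8 Hz

Third harmonic of the first: 3·226.3 = 678.9 Hz.
Third harmonic of the second: 3·225.7 = 677.1 Hz.
f_beat = |678.9 − 677.1| = 1.8 Hz.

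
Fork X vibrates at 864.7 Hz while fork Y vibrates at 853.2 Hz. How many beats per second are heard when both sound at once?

The beat frequency equals the magnitude of the frequency difference.
|864.7 − 853.2| = 11.5 Hz.

11.5 Hz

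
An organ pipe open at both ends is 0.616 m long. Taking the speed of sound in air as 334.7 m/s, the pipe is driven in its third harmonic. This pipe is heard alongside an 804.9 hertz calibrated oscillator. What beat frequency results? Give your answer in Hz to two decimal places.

Open pipe: f_n = n·v/(2L) = 3·334.7/(2·0.616) = 815.0162 Hz.
f_beat = |815.0162 − 804.9| = 10.12 Hz.

10.12 Hz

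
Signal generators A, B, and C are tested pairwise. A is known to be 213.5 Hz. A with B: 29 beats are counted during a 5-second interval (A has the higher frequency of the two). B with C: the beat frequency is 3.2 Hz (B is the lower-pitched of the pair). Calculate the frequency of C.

A–B: Beat frequency = 29/5 = 5.8 Hz.
B is below A, so f_B = 213.5 − 5.8 = 207.7 Hz.
C is above B, so f_C = 207.7 + 3.2 = 210.9 Hz.

210.9 Hz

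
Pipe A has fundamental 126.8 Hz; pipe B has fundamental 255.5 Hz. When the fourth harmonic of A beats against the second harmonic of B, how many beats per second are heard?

3.8 Hz

Fourth harmonic of the first: 4·126.8 = 507.2 Hz.
Second harmonic of the second: 2·255.5 = 511.0 Hz.
f_beat = |507.2 − 511.0| = 3.8 Hz.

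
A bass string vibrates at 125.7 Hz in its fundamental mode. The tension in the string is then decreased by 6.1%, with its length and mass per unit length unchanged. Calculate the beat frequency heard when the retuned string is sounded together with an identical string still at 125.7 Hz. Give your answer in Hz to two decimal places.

For a string, f ∝ √T, so the new frequency is 125.7·√0.939 = 121.8058 Hz.
f_beat = |121.8058 − 125.7| = 3.89 Hz.

3.89 Hz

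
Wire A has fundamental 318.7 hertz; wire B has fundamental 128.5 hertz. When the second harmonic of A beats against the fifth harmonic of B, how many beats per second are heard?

Second harmonic of the first: 2·318.7 = 637.4 Hz.
Fifth harmonic of the second: 5·128.5 = 642.5 Hz.
f_beat = |637.4 − 642.5| = 5.1 Hz.

5.1 Hz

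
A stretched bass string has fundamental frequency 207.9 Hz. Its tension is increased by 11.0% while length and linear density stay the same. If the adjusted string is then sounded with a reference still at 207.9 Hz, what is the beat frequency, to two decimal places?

11.14 Hz

For a string, f ∝ √T, so the new frequency is 207.9·√1.110 = 219.0362 Hz.
f_beat = |219.0362 − 207.9| = 11.14 Hz.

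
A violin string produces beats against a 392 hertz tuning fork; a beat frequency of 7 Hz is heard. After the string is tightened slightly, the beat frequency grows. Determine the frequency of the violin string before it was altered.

399 Hz

|f − 392| = 7, so the violin string was at either 385 Hz or 399 Hz.
Increasing tension raises a string's frequency; the adjustment raises the violin string's frequency.
The beat rate rose, so the adjustment moved the violin string further from 392 Hz — it was already above the reference.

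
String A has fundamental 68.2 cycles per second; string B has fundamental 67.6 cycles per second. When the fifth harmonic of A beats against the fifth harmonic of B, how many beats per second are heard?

3.0 Hz

Fifth harmonic of the first: 5·68.2 = 341.0 Hz.
Fifth harmonic of the second: 5·67.6 = 338.0 Hz.
f_beat = |341.0 − 338.0| = 3.0 Hz.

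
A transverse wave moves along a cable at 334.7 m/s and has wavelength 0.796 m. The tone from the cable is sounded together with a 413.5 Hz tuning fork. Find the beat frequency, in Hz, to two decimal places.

Source frequency f = v/λ = 334.7/0.796 = 420.4774 Hz.
f_beat = |420.4774 − 413.5| = 6.98 Hz.

6.98 Hz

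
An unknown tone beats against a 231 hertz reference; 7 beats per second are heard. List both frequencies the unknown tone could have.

224 Hz or 238 Hz

|f − 231| = 7, so f = 231 ± 7.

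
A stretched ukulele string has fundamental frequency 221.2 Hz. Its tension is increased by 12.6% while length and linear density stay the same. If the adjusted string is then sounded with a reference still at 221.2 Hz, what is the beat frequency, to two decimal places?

For a string, f ∝ √T, so the new frequency is 221.2·√1.126 = 234.7223 Hz.
f_beat = |234.7223 − 221.2| = 13.52 Hz.

13.52 Hz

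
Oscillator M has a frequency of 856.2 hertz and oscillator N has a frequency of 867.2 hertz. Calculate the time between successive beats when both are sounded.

0.091 s

f_beat = |856.2 − 867.2| = 11 Hz.
Beat period T = 1 / f_beat = 1 / 11 s.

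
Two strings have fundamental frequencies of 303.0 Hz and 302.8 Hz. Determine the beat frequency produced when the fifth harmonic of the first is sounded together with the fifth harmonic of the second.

Fifth harmonic of the first: 5·303.0 = 1515.0 Hz.
Fifth harmonic of the second: 5·302.8 = 1514.0 Hz.
f_beat = |1515.0 − 1514.0| = 1.0 Hz.

1.0 Hz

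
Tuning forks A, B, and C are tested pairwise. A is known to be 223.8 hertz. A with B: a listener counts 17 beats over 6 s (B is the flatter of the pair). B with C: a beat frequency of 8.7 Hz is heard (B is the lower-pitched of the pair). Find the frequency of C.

229.6667 Hz

A–B: Beat frequency = 17/6 = 2.8333 Hz.
B is below A, so f_B = 223.8 − 2.8333 = 220.9667 Hz.
C is above B, so f_C = 220.9667 + 8.7 = 229.6667 Hz.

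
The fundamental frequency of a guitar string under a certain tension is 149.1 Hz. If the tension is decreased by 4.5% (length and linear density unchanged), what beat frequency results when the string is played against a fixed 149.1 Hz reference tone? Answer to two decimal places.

3.39 Hz

For a string, f ∝ √T, so the new frequency is 149.1·√0.955 = 145.7066 Hz.
f_beat = |145.7066 − 149.1| = 3.39 Hz.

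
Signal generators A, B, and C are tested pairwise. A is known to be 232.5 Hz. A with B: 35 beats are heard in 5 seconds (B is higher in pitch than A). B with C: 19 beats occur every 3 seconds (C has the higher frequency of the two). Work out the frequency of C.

A–B: Beat frequency = 35/5 = 7 Hz.
B is above A, so f_B = 232.5 + 7 = 239.5 Hz.
B–C: Beat frequency = 19/3 = 6.3333 Hz.
C is above B, so f_C = 239.5 + 6.3333 = 245.8333 Hz.

245.8333 Hz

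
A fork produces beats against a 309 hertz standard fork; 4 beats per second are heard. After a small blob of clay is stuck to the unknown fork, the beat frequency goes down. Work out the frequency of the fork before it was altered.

|f − 309| = 4, so the fork was at either 305 Hz or 313 Hz.
Adding mass to a fork lowers its frequency; the adjustment lowers the fork's frequency.
The beat rate fell, so the adjustment moved the fork toward 309 Hz — it must have started above the reference.

313 Hz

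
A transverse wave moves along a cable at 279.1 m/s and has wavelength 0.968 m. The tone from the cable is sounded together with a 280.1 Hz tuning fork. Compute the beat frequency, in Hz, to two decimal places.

Source frequency f = v/λ = 279.1/0.968 = 288.3264 Hz.
f_beat = |288.3264 − 280.1| = 8.23 Hz.

8.23 Hz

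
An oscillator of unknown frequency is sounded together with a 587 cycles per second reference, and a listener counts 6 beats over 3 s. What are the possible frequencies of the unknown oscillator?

585 Hz or 589 Hz

Beat frequency = 6/3 = 2 Hz.
|f − 587| = 2, so f = 587 ± 2.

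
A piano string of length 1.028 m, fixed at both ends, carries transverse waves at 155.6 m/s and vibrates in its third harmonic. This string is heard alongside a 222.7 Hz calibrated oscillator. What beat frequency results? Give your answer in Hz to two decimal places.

For a string fixed at both ends, f_n = n·v/(2L) = 3·155.6/(2·1.028) = 227.0428 Hz.
f_beat = |227.0428 − 222.7| = 4.34 Hz.

4.34 Hz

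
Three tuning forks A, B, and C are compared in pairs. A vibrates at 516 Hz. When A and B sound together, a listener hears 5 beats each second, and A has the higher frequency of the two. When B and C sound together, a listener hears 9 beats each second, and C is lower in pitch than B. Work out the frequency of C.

502 Hz

B is below A, so f_B = 516 − 5 = 511 Hz.
C is below B, so f_C = 511 − 9 = 502 Hz.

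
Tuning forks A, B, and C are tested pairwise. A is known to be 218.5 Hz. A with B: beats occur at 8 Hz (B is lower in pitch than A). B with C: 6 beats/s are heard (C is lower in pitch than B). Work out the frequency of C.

B is below A, so f_B = 218.5 − 8 = 210.5 Hz.
C is below B, so f_C = 210.5 − 6 = 204.5 Hz.

204.5 Hz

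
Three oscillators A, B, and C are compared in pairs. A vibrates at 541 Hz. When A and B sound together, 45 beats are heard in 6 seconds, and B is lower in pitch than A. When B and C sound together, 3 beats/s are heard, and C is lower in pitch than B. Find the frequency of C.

A–B: Beat frequency = 45/6 = 7.5 Hz.
B is below A, so f_B = 541 − 7.5 = 533.5 Hz.
C is below B, so f_C = 533.5 − 3 = 530.5 Hz.

530.5 Hz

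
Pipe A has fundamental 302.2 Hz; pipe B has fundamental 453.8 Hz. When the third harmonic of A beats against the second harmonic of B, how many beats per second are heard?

1.0 Hz

Third harmonic of the first: 3·302.2 = 906.6 Hz.
Second harmonic of the second: 2·453.8 = 907.6 Hz.
f_beat = |906.6 − 907.6| = 1.0 Hz.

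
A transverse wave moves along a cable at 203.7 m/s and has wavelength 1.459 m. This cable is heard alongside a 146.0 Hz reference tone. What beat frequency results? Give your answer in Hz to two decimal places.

Source frequency f = v/λ = 203.7/1.459 = 139.6162 Hz.
f_beat = |139.6162 − 146.0| = 6.38 Hz.

6.38 Hz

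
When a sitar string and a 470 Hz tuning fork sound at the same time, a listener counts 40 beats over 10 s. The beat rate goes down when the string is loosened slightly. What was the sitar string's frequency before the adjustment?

474 Hz

Beat frequency = 40/10 = 4 Hz.
|f − 470| = 4, so the sitar string was at either 466 Hz or 474 Hz.
Reducing tension lowers a string's frequency; the adjustment lowers the sitar string's frequency.
The beat rate fell, so the adjustment moved the sitar string toward 470 Hz — it must have started above the reference.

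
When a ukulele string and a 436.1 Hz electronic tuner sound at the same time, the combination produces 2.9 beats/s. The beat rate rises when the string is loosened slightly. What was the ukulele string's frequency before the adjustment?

|f − 436.1| = 2.9, so the ukulele string was at either 433.2 Hz or 439 Hz.
Reducing tension lowers a string's frequency; the adjustment lowers the ukulele string's frequency.
The beat rate rose, so the adjustment moved the ukulele string further from 436.1 Hz — it was already below the reference.

433.2 Hz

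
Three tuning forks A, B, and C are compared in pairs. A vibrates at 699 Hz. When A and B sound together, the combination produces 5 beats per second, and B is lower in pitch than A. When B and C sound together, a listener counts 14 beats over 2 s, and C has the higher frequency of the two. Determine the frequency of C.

B is below A, so f_B = 699 − 5 = 694 Hz.
B–C: Beat frequency = 14/2 = 7 Hz.
C is above B, so f_C = 694 + 7 = 701 Hz.

701 Hz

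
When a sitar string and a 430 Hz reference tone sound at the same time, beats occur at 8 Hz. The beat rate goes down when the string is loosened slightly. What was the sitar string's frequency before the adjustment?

438 Hz

|f − 430| = 8, so the sitar string was at either 422 Hz or 438 Hz.
Reducing tension lowers a string's frequency; the adjustment lowers the sitar string's frequency.
The beat rate fell, so the adjustment moved the sitar string toward 430 Hz — it must have started above the reference.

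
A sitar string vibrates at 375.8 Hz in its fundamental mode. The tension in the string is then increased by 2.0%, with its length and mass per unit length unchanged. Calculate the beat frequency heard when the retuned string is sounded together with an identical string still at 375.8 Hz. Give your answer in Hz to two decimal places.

3.74 Hz

For a string, f ∝ √T, so the new frequency is 375.8·√1.020 = 379.5394 Hz.
f_beat = |379.5394 − 375.8| = 3.74 Hz.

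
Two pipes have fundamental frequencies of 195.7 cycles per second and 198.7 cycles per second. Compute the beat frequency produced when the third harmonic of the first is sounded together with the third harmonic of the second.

9.0 Hz

Third harmonic of the first: 3·195.7 = 587.1 Hz.
Third harmonic of the second: 3·198.7 = 596.1 Hz.
f_beat = |587.1 − 596.1| = 9.0 Hz.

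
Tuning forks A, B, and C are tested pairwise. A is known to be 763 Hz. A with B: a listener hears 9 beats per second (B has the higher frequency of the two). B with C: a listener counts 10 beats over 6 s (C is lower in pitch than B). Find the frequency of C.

B is above A, so f_B = 763 + 9 = 772 Hz.
B–C: Beat frequency = 10/6 = 1.6667 Hz.
C is below B, so f_C = 772 − 1.6667 = 770.3333 Hz.

770.3333 Hz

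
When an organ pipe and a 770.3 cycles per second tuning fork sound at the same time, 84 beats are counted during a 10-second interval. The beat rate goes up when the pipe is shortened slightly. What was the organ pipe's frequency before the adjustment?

Beat frequency = 84/10 = 8.4 Hz.
|f − 770.3| = 8.4, so the organ pipe was at either 761.9 Hz or 778.7 Hz.
A shorter pipe has a higher fundamental; the adjustment raises the organ pipe's frequency.
The beat rate rose, so the adjustment moved the organ pipe further from 770.3 Hz — it was already above the reference.

778.7 Hz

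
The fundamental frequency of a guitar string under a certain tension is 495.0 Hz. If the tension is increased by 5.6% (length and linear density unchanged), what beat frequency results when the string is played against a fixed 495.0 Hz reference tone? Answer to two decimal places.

13.67 Hz

For a string, f ∝ √T, so the new frequency is 495.0·√1.056 = 508.6712 Hz.
f_beat = |508.6712 − 495.0| = 13.67 Hz.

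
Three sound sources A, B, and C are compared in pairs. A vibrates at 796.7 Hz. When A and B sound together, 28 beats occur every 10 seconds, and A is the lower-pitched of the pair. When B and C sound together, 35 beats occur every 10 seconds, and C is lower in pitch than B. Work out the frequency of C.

796 Hz

A–B: Beat frequency = 28/10 = 2.8 Hz.
B is above A, so f_B = 796.7 + 2.8 = 799.5 Hz.
B–C: Beat frequency = 35/10 = 3.5 Hz.
C is below B, so f_C = 799.5 − 3.5 = 796 Hz.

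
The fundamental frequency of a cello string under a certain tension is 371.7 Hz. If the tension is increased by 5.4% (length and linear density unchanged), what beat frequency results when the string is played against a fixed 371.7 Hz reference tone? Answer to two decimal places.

9.90 Hz

For a string, f ∝ √T, so the new frequency is 371.7·√1.054 = 381.6040 Hz.
f_beat = |381.6040 − 371.7| = 9.90 Hz.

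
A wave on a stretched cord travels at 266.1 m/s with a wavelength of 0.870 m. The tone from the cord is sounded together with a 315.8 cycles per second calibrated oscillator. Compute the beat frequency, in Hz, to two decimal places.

Source frequency f = v/λ = 266.1/0.870 = 305.8621 Hz.
f_beat = |305.8621 − 315.8| = 9.94 Hz.

9.94 Hz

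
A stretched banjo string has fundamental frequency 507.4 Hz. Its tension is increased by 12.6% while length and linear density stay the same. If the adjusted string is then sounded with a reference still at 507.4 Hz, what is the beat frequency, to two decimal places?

For a string, f ∝ √T, so the new frequency is 507.4·√1.126 = 538.4181 Hz.
f_beat = |538.4181 − 507.4| = 31.02 Hz.

31.02 Hz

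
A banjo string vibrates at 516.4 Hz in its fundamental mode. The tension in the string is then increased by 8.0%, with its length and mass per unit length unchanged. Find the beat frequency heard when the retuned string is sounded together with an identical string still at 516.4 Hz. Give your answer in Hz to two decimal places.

20.26 Hz

For a string, f ∝ √T, so the new frequency is 516.4·√1.080 = 536.6586 Hz.
f_beat = |536.6586 − 516.4| = 20.26 Hz.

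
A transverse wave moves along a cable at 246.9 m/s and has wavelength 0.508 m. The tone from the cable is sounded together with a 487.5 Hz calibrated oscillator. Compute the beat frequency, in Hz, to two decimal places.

Source frequency f = v/λ = 246.9/0.508 = 486.0236 Hz.
f_beat = |486.0236 − 487.5| = 1.48 Hz.

1.48 Hz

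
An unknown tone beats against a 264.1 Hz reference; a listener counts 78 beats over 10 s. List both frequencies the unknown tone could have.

256.3 Hz or 271.9 Hz

Beat frequency = 78/10 = 7.8 Hz.
|f − 264.1| = 7.8, so f = 264.1 ± 7.8.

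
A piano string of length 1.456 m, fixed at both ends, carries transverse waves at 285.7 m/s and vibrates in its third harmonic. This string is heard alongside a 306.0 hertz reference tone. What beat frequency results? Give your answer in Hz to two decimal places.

For a string fixed at both ends, f_n = n·v/(2L) = 3·285.7/(2·1.456) = 294.3338 Hz.
f_beat = |294.3338 − 306.0| = 11.67 Hz.

11.67 Hz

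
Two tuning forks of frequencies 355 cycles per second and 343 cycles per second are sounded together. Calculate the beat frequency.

Beats arise from superposition of two nearby frequencies; the beat rate is |f₁ − f₂|.
|355 − 343| = 12 Hz.

12 Hz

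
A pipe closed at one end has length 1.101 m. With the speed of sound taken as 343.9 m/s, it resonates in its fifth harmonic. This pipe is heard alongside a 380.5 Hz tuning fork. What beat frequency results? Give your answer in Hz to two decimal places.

Closed pipe (odd harmonics): f_n = n·v/(4L) = 5·343.9/(4·1.101) = 390.4405 Hz.
f_beat = |390.4405 − 380.5| = 9.94 Hz.

9.94 Hz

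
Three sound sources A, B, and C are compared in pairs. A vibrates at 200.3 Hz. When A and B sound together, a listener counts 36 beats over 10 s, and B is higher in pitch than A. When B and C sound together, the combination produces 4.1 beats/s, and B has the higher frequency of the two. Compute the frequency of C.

199.8 Hz

A–B: Beat frequency = 36/10 = 3.6 Hz.
B is above A, so f_B = 200.3 + 3.6 = 203.9 Hz.
C is below B, so f_C = 203.9 − 4.1 = 199.8 Hz.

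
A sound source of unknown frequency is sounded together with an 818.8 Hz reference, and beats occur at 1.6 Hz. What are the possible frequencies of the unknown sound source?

817.2 Hz or 820.4 Hz

|f − 818.8| = 1.6, so f = 818.8 ± 1.6.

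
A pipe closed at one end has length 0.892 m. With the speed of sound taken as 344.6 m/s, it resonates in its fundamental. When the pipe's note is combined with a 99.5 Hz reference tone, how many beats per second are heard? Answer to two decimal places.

Closed pipe (odd harmonics): f_n = n·v/(4L) = 1·344.6/(4·0.892) = 96.5807 Hz.
f_beat = |96.5807 − 99.5| = 2.92 Hz.

2.92 Hz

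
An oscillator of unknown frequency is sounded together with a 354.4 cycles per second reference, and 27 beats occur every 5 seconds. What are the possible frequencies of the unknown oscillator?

349 Hz or 359.8 Hz

Beat frequency = 27/5 = 5.4 Hz.
|f − 354.4| = 5.4, so f = 354.4 ± 5.4.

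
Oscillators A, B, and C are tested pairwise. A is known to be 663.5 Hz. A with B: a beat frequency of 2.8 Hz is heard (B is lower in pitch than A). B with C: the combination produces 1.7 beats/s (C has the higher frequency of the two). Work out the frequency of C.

662.4 Hz

B is below A, so f_B = 663.5 − 2.8 = 660.7 Hz.
C is above B, so f_C = 660.7 + 1.7 = 662.4 Hz.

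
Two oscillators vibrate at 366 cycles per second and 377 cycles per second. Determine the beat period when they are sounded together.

0.091 s

f_beat = |366 − 377| = 11 Hz.
Beat period T = 1 / f_beat = 1 / 11 s.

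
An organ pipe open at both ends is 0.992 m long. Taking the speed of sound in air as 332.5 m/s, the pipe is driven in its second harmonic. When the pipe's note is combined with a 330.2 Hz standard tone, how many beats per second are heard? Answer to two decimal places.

Open pipe: f_n = n·v/(2L) = 2·332.5/(2·0.992) = 335.1815 Hz.
f_beat = |335.1815 − 330.2| = 4.98 Hz.

4.98 Hz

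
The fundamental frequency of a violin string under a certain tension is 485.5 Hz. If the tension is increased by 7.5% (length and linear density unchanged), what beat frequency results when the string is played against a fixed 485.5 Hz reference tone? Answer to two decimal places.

17.88 Hz

For a string, f ∝ √T, so the new frequency is 485.5·√1.075 = 503.3771 Hz.
f_beat = |503.3771 − 485.5| = 17.88 Hz.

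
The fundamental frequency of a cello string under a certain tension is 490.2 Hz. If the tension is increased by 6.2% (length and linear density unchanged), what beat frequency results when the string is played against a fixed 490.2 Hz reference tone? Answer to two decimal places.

For a string, f ∝ √T, so the new frequency is 490.2·√1.062 = 505.1677 Hz.
f_beat = |505.1677 − 490.2| = 14.97 Hz.

14.97 Hz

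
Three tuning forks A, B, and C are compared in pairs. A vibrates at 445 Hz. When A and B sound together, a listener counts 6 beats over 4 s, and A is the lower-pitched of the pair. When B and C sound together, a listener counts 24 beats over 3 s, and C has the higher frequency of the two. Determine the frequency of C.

454.5 Hz

A–B: Beat frequency = 6/4 = 1.5 Hz.
B is above A, so f_B = 445 + 1.5 = 446.5 Hz.
B–C: Beat frequency = 24/3 = 8 Hz.
C is above B, so f_C = 446.5 + 8 = 454.5 Hz.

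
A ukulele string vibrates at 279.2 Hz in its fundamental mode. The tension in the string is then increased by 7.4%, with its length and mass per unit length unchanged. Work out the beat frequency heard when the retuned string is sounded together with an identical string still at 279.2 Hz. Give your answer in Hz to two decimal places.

For a string, f ∝ √T, so the new frequency is 279.2·√1.074 = 289.3460 Hz.
f_beat = |289.3460 − 279.2| = 10.15 Hz.

10.15 Hz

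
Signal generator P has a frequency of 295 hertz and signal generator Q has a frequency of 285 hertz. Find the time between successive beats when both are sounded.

f_beat = |295 − 285| = 10 Hz.
Beat period T = 1 / f_beat = 1 / 10 s.

0.100 s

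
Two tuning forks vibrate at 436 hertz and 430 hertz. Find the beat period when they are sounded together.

f_beat = |436 − 430| = 6 Hz.
Beat period T = 1 / f_beat = 1 / 6 s.

0.167 s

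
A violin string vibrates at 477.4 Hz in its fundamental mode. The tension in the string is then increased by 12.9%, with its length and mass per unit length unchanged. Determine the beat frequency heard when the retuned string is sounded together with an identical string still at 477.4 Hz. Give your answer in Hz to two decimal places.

29.86 Hz

For a string, f ∝ √T, so the new frequency is 477.4·√1.129 = 507.2586 Hz.
f_beat = |507.2586 − 477.4| = 29.86 Hz.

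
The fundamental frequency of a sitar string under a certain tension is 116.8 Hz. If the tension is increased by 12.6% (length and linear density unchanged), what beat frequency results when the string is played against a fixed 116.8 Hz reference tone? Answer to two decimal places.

7.14 Hz

For a string, f ∝ √T, so the new frequency is 116.8·√1.126 = 123.9402 Hz.
f_beat = |123.9402 − 116.8| = 7.14 Hz.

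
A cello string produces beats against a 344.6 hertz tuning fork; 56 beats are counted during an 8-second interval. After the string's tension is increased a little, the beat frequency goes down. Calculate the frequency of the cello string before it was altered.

337.6 Hz

Beat frequency = 56/8 = 7 Hz.
|f − 344.6| = 7, so the cello string was at either 337.6 Hz or 351.6 Hz.
Higher tension means higher frequency; the adjustment raises the cello string's frequency.
The beat rate fell, so the adjustment moved the cello string toward 344.6 Hz — it must have started below the reference.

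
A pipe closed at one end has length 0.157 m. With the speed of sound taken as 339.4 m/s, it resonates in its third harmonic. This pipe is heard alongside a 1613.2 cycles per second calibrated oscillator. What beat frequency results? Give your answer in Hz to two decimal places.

8.14 Hz

Closed pipe (odd harmonics): f_n = n·v/(4L) = 3·339.4/(4·0.157) = 1621.3376 Hz.
f_beat = |1621.3376 − 1613.2| = 8.14 Hz.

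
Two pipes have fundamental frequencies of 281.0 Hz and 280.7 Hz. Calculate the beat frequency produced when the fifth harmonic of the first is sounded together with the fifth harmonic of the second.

1.5 Hz

Fifth harmonic of the first: 5·281.0 = 1405.0 Hz.
Fifth harmonic of the second: 5·280.7 = 1403.5 Hz.
f_beat = |1405.0 − 1403.5| = 1.5 Hz.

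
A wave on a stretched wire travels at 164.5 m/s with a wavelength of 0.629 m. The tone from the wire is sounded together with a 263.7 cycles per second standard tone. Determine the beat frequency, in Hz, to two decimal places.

2.17 Hz

Source frequency f = v/λ = 164.5/0.629 = 261.5262 Hz.
f_beat = |261.5262 − 263.7| = 2.17 Hz.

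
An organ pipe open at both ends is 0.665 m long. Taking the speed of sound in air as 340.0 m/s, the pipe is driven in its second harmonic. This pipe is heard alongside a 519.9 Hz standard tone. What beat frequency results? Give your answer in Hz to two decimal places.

Open pipe: f_n = n·v/(2L) = 2·340.0/(2·0.665) = 511.2782 Hz.
f_beat = |511.2782 − 519.9| = 8.62 Hz.

8.62 Hz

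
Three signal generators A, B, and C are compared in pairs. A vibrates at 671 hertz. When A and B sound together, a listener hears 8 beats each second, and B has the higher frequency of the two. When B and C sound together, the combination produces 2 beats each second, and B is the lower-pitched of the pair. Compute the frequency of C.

B is above A, so f_B = 671 + 8 = 679 Hz.
C is above B, so f_C = 679 + 2 = 681 Hz.

681 Hz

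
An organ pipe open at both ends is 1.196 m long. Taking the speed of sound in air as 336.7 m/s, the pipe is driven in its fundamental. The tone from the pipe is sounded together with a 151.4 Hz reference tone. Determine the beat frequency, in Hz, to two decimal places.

Open pipe: f_n = n·v/(2L) = 1·336.7/(2·1.196) = 140.7609 Hz.
f_beat = |140.7609 − 151.4| = 10.64 Hz.

10.64 Hz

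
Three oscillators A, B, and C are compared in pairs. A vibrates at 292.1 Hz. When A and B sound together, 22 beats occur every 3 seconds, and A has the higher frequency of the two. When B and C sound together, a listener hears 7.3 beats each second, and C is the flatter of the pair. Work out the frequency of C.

277.4667 Hz

A–B: Beat frequency = 22/3 = 7.3333 Hz.
B is below A, so f_B = 292.1 − 7.3333 = 284.7667 Hz.
C is below B, so f_C = 284.7667 − 7.3 = 277.4667 Hz.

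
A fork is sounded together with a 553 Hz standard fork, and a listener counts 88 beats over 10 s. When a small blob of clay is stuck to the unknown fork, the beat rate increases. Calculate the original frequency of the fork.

544.2 Hz

Beat frequency = 88/10 = 8.8 Hz.
|f − 553| = 8.8, so the fork was at either 544.2 Hz or 561.8 Hz.
Adding mass to a fork lowers its frequency; the adjustment lowers the fork's frequency.
The beat rate rose, so the adjustment moved the fork further from 553 Hz — it was already below the reference.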